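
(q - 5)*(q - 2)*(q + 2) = q^3 - 5*q^2 - 4*q + 20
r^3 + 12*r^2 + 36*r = r*(r + 6)^2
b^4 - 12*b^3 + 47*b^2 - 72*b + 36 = (b - 6)*(b - 3)*(b - 2)*(b - 1)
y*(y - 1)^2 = y^3 - 2*y^2 + y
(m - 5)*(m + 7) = m^2 + 2*m - 35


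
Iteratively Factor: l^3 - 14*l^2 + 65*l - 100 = (l - 4)*(l^2 - 10*l + 25) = (l - 5)*(l - 4)*(l - 5)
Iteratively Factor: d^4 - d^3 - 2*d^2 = (d)*(d^3 - d^2 - 2*d) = d*(d + 1)*(d^2 - 2*d) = d*(d - 2)*(d + 1)*(d)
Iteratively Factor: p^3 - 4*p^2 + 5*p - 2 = (p - 2)*(p^2 - 2*p + 1) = (p - 2)*(p - 1)*(p - 1)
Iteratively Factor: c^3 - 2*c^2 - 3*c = (c)*(c^2 - 2*c - 3) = c*(c + 1)*(c - 3)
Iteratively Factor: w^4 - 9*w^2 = (w)*(w^3 - 9*w) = w*(w - 3)*(w^2 + 3*w) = w^2*(w - 3)*(w + 3)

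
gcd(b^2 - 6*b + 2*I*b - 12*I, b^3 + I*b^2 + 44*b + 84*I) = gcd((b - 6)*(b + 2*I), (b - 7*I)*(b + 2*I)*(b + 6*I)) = b + 2*I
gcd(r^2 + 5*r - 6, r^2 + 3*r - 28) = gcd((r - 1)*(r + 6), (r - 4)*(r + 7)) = 1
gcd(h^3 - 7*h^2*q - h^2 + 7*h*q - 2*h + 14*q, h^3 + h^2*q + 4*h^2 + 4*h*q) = 1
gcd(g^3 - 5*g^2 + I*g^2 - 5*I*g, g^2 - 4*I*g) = g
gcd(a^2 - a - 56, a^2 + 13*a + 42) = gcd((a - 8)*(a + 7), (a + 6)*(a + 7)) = a + 7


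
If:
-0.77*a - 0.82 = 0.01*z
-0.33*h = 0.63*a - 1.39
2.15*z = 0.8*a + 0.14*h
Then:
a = -1.07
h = 6.25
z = 0.01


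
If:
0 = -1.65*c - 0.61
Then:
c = -0.37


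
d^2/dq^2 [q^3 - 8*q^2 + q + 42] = 6*q - 16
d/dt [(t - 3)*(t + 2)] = 2*t - 1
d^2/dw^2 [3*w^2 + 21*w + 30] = 6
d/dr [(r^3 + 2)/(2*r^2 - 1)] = r*(2*r^3 - 3*r - 8)/(4*r^4 - 4*r^2 + 1)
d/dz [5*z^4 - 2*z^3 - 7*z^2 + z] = 20*z^3 - 6*z^2 - 14*z + 1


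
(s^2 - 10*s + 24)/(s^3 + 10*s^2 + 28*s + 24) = (s^2 - 10*s + 24)/(s^3 + 10*s^2 + 28*s + 24)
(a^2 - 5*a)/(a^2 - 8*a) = (a - 5)/(a - 8)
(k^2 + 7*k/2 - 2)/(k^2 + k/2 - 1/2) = (k + 4)/(k + 1)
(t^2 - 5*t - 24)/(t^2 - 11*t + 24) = (t + 3)/(t - 3)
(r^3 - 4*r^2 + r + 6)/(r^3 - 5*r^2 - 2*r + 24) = (r^2 - r - 2)/(r^2 - 2*r - 8)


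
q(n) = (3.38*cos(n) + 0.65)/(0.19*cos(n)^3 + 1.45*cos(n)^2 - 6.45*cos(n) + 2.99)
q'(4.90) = 4.00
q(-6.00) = -2.29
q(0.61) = -2.81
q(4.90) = 0.70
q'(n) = (3.38*cos(n) + 0.65)*(0.57*sin(n)*cos(n)^2 + 2.9*sin(n)*cos(n) - 6.45*sin(n))/(0.19*cos(n)^3 + 1.45*cos(n)^2 - 6.45*cos(n) + 2.99)^2 - 3.38*sin(n)/(0.19*cos(n)^3 + 1.45*cos(n)^2 - 6.45*cos(n) + 2.99)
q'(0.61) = -3.28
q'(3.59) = 0.06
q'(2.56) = -0.08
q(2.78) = -0.25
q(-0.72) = -3.33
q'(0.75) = -8.47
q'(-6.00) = -0.63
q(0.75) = -3.55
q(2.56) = -0.23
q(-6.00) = -2.29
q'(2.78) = -0.04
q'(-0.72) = 6.71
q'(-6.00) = -0.63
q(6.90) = -2.83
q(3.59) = -0.24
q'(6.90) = -3.42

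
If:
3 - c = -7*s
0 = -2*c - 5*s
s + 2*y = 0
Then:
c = 15/19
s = -6/19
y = 3/19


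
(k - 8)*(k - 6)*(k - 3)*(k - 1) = k^4 - 18*k^3 + 107*k^2 - 234*k + 144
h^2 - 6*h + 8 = (h - 4)*(h - 2)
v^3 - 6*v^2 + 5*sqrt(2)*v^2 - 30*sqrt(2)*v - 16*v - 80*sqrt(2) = (v - 8)*(v + 2)*(v + 5*sqrt(2))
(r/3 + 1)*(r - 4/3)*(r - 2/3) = r^3/3 + r^2/3 - 46*r/27 + 8/9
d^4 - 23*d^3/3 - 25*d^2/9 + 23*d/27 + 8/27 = (d - 8)*(d - 1/3)*(d + 1/3)^2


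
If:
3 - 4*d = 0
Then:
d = 3/4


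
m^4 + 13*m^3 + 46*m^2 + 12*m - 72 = (m - 1)*(m + 2)*(m + 6)^2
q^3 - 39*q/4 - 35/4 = (q - 7/2)*(q + 1)*(q + 5/2)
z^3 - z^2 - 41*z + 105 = (z - 5)*(z - 3)*(z + 7)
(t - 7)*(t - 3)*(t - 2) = t^3 - 12*t^2 + 41*t - 42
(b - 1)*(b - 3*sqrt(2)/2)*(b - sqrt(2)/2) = b^3 - 2*sqrt(2)*b^2 - b^2 + 3*b/2 + 2*sqrt(2)*b - 3/2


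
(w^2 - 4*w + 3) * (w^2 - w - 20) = w^4 - 5*w^3 - 13*w^2 + 77*w - 60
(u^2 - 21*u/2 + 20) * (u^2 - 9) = u^4 - 21*u^3/2 + 11*u^2 + 189*u/2 - 180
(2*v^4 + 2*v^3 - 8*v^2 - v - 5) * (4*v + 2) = 8*v^5 + 12*v^4 - 28*v^3 - 20*v^2 - 22*v - 10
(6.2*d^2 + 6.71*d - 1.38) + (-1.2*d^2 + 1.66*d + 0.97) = 5.0*d^2 + 8.37*d - 0.41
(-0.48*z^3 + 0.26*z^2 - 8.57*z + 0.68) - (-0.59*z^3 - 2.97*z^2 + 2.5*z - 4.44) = 0.11*z^3 + 3.23*z^2 - 11.07*z + 5.12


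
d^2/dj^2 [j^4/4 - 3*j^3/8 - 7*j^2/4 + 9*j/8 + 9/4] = 3*j^2 - 9*j/4 - 7/2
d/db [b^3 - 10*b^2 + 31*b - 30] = 3*b^2 - 20*b + 31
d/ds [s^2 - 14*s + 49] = 2*s - 14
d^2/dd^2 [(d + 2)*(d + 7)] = 2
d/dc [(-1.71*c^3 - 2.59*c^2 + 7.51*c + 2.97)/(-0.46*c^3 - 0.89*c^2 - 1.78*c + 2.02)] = (-4.44089209850063e-16*c^5 + 0.330499999999999*c^4 + 12.9968*c^3 + 5.0301*c^2 - 5.177*c + 20.4568)/(0.2116*c^6 + 0.8188*c^5 + 2.4297*c^4 + 1.31*c^3 - 0.4272*c^2 - 7.1912*c + 4.0804)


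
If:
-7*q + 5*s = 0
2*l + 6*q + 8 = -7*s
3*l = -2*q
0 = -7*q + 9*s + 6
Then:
No Solution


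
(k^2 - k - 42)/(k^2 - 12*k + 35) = (k + 6)/(k - 5)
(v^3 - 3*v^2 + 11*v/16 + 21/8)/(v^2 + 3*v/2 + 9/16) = (4*v^2 - 15*v + 14)/(4*v + 3)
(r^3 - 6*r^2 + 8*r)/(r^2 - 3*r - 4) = r*(r - 2)/(r + 1)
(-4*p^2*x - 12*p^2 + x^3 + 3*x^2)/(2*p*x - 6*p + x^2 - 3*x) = (-2*p*x - 6*p + x^2 + 3*x)/(x - 3)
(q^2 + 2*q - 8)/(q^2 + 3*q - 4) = (q - 2)/(q - 1)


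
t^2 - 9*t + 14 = (t - 7)*(t - 2)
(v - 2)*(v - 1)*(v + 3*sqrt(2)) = v^3 - 3*v^2 + 3*sqrt(2)*v^2 - 9*sqrt(2)*v + 2*v + 6*sqrt(2)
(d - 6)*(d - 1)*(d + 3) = d^3 - 4*d^2 - 15*d + 18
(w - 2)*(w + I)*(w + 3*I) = w^3 - 2*w^2 + 4*I*w^2 - 3*w - 8*I*w + 6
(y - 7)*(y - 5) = y^2 - 12*y + 35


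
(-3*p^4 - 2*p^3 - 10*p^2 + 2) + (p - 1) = -3*p^4 - 2*p^3 - 10*p^2 + p + 1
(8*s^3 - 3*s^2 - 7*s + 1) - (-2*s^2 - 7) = 8*s^3 - s^2 - 7*s + 8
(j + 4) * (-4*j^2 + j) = -4*j^3 - 15*j^2 + 4*j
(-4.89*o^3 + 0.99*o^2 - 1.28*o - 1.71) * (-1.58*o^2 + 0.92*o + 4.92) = 7.7262*o^5 - 6.063*o^4 - 21.1256*o^3 + 6.395*o^2 - 7.8708*o - 8.4132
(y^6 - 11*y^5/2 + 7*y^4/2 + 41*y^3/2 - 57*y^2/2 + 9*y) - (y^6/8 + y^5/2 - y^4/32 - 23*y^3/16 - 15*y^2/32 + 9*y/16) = 7*y^6/8 - 6*y^5 + 113*y^4/32 + 351*y^3/16 - 897*y^2/32 + 135*y/16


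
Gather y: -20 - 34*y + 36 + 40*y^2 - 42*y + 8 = 40*y^2 - 76*y + 24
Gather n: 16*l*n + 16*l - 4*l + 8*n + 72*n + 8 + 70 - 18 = 12*l + n*(16*l + 80) + 60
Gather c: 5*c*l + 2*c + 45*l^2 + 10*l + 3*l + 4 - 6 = c*(5*l + 2) + 45*l^2 + 13*l - 2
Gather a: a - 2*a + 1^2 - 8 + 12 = 5 - a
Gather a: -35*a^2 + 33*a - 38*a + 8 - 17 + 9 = -35*a^2 - 5*a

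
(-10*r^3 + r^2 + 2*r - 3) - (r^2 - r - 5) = -10*r^3 + 3*r + 2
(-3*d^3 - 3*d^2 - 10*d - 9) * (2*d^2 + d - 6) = -6*d^5 - 9*d^4 - 5*d^3 - 10*d^2 + 51*d + 54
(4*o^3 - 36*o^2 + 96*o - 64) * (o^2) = 4*o^5 - 36*o^4 + 96*o^3 - 64*o^2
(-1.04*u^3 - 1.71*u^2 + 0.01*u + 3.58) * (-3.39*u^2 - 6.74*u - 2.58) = 3.5256*u^5 + 12.8065*u^4 + 14.1747*u^3 - 7.7918*u^2 - 24.155*u - 9.2364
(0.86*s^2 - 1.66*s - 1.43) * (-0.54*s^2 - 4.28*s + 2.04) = -0.4644*s^4 - 2.7844*s^3 + 9.6314*s^2 + 2.734*s - 2.9172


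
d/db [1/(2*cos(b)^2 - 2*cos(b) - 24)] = (2*cos(b) - 1)*sin(b)/(2*(sin(b)^2 + cos(b) + 11)^2)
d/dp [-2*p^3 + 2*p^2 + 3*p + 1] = -6*p^2 + 4*p + 3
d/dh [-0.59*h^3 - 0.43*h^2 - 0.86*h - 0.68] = -1.77*h^2 - 0.86*h - 0.86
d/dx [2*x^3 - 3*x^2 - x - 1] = 6*x^2 - 6*x - 1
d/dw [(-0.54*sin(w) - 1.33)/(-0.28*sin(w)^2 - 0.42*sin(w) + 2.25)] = (-0.7448*sin(w) + 0.0756*cos(2*w) - 1.8492)*cos(w)/(0.28*sin(w)^2 + 0.42*sin(w) - 2.25)^2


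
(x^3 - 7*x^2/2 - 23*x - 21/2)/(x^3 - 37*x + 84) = (2*x^3 - 7*x^2 - 46*x - 21)/(2*(x^3 - 37*x + 84))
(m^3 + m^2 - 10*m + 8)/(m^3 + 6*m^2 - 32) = (m - 1)/(m + 4)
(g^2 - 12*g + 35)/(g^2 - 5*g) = (g - 7)/g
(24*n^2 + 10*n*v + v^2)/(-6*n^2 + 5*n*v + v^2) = (4*n + v)/(-n + v)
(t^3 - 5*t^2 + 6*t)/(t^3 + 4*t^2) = (t^2 - 5*t + 6)/(t*(t + 4))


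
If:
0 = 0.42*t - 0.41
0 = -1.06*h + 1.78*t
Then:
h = 1.64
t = 0.98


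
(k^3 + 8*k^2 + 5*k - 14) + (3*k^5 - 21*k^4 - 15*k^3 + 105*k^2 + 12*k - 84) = 3*k^5 - 21*k^4 - 14*k^3 + 113*k^2 + 17*k - 98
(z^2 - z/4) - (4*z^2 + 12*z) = -3*z^2 - 49*z/4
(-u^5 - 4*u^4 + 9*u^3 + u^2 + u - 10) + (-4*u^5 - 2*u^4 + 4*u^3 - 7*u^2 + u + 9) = -5*u^5 - 6*u^4 + 13*u^3 - 6*u^2 + 2*u - 1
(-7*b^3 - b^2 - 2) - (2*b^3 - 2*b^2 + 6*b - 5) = -9*b^3 + b^2 - 6*b + 3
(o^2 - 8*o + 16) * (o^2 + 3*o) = o^4 - 5*o^3 - 8*o^2 + 48*o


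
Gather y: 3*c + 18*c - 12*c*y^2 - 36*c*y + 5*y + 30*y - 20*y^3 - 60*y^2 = 21*c - 20*y^3 + y^2*(-12*c - 60) + y*(35 - 36*c)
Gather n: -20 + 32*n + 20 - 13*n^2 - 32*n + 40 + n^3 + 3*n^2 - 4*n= n^3 - 10*n^2 - 4*n + 40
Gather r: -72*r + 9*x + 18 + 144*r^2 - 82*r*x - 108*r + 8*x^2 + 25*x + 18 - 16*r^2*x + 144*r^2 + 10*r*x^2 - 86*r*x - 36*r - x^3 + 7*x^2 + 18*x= r^2*(288 - 16*x) + r*(10*x^2 - 168*x - 216) - x^3 + 15*x^2 + 52*x + 36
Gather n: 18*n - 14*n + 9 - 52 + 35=4*n - 8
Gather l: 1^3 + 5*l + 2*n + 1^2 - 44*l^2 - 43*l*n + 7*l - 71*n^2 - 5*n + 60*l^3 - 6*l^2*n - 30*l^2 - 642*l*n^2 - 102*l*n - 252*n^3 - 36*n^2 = 60*l^3 + l^2*(-6*n - 74) + l*(-642*n^2 - 145*n + 12) - 252*n^3 - 107*n^2 - 3*n + 2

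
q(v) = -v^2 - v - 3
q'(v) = -2*v - 1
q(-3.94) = -14.58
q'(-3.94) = 6.88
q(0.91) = -4.74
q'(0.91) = -2.82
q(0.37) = -3.51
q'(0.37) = -1.74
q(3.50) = -18.75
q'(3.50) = -8.00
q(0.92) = -4.77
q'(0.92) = -2.84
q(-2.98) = -8.90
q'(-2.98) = 4.96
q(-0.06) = -2.94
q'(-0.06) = -0.88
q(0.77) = -4.36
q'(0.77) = -2.54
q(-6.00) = -33.00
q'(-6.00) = 11.00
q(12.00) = -159.00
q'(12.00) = -25.00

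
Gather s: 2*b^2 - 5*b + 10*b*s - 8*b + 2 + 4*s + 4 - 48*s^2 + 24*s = 2*b^2 - 13*b - 48*s^2 + s*(10*b + 28) + 6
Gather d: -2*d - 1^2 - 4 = -2*d - 5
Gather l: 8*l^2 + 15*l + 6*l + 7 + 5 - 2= 8*l^2 + 21*l + 10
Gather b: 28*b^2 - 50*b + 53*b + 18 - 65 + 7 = 28*b^2 + 3*b - 40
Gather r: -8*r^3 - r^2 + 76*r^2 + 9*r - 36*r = -8*r^3 + 75*r^2 - 27*r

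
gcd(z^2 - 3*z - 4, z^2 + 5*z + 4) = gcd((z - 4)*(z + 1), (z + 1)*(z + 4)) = z + 1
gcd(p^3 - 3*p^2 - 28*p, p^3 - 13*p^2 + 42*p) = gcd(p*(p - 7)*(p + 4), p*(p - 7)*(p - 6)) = p^2 - 7*p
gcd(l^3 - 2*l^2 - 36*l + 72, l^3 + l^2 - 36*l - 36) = l^2 - 36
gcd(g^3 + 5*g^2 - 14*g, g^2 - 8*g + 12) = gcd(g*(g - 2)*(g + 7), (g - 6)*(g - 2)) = g - 2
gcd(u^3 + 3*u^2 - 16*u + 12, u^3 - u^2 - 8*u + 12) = u - 2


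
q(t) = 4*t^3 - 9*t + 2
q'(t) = 12*t^2 - 9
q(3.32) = 118.50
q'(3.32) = 123.27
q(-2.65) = -48.59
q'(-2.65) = 75.27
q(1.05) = -2.82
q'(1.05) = 4.23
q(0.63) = -2.67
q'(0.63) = -4.24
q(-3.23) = -103.72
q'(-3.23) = 116.19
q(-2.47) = -36.05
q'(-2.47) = 64.21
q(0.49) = -1.94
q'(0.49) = -6.12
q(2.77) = 62.09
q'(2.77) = 83.07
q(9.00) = 2837.00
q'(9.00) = 963.00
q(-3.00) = -79.00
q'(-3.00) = 99.00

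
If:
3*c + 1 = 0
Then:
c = -1/3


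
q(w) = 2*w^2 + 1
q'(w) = 4*w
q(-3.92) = 31.73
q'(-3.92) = -15.68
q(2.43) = 12.81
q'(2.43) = 9.72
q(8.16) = 134.17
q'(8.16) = 32.64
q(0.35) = 1.24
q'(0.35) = 1.40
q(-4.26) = 37.30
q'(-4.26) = -17.04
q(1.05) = 3.20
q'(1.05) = 4.20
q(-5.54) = 62.38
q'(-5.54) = -22.16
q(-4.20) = 36.28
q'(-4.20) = -16.80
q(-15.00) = 451.00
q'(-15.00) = -60.00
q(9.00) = 163.00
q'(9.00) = 36.00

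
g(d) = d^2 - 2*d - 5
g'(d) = 2*d - 2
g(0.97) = -6.00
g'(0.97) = -0.06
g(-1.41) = -0.19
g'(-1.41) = -4.82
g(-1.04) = -1.84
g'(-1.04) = -4.08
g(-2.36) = 5.29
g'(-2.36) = -6.72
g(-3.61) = 15.25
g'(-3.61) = -9.22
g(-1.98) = 2.88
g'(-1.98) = -5.96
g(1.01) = -6.00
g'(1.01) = 0.02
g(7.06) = 30.72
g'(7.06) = 12.12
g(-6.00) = 43.00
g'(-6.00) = -14.00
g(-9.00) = 94.00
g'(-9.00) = -20.00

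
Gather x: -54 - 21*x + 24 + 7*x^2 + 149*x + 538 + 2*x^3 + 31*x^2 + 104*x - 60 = 2*x^3 + 38*x^2 + 232*x + 448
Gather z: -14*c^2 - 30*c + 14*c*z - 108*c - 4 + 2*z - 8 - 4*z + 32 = -14*c^2 - 138*c + z*(14*c - 2) + 20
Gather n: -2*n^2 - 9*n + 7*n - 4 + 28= -2*n^2 - 2*n + 24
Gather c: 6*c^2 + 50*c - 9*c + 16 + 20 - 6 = 6*c^2 + 41*c + 30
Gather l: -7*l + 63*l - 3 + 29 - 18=56*l + 8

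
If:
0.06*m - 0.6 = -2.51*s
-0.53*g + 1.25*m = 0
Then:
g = 23.5849056603774 - 98.6635220125786*s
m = 10.0 - 41.8333333333333*s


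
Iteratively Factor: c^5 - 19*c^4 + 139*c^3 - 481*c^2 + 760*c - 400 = (c - 4)*(c^4 - 15*c^3 + 79*c^2 - 165*c + 100) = (c - 4)*(c - 1)*(c^3 - 14*c^2 + 65*c - 100) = (c - 5)*(c - 4)*(c - 1)*(c^2 - 9*c + 20) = (c - 5)*(c - 4)^2*(c - 1)*(c - 5)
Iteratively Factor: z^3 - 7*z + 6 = (z + 3)*(z^2 - 3*z + 2) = (z - 2)*(z + 3)*(z - 1)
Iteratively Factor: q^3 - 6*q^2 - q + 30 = (q - 5)*(q^2 - q - 6) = (q - 5)*(q + 2)*(q - 3)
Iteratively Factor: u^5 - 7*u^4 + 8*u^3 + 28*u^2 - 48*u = (u - 4)*(u^4 - 3*u^3 - 4*u^2 + 12*u) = (u - 4)*(u - 3)*(u^3 - 4*u) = (u - 4)*(u - 3)*(u - 2)*(u^2 + 2*u) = (u - 4)*(u - 3)*(u - 2)*(u + 2)*(u)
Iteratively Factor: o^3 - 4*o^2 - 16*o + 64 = (o + 4)*(o^2 - 8*o + 16) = (o - 4)*(o + 4)*(o - 4)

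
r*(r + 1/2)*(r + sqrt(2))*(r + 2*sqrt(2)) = r^4 + r^3/2 + 3*sqrt(2)*r^3 + 3*sqrt(2)*r^2/2 + 4*r^2 + 2*r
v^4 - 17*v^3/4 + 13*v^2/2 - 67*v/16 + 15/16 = (v - 3/2)*(v - 5/4)*(v - 1)*(v - 1/2)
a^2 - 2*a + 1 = (a - 1)^2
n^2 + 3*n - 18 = (n - 3)*(n + 6)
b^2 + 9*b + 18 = (b + 3)*(b + 6)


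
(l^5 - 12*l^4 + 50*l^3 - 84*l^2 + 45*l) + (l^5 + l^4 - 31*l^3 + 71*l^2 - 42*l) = 2*l^5 - 11*l^4 + 19*l^3 - 13*l^2 + 3*l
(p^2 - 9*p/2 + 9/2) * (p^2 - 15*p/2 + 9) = p^4 - 12*p^3 + 189*p^2/4 - 297*p/4 + 81/2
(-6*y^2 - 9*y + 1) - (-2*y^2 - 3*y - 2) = -4*y^2 - 6*y + 3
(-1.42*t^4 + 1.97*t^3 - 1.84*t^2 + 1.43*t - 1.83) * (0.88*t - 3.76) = -1.2496*t^5 + 7.0728*t^4 - 9.0264*t^3 + 8.1768*t^2 - 6.9872*t + 6.8808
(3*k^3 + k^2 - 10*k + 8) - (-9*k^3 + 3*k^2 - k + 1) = 12*k^3 - 2*k^2 - 9*k + 7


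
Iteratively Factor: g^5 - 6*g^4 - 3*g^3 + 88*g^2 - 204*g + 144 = (g + 4)*(g^4 - 10*g^3 + 37*g^2 - 60*g + 36) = (g - 2)*(g + 4)*(g^3 - 8*g^2 + 21*g - 18) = (g - 3)*(g - 2)*(g + 4)*(g^2 - 5*g + 6) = (g - 3)^2*(g - 2)*(g + 4)*(g - 2)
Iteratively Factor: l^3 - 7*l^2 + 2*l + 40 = (l - 4)*(l^2 - 3*l - 10) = (l - 5)*(l - 4)*(l + 2)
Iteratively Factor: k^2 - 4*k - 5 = (k - 5)*(k + 1)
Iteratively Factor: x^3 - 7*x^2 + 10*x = (x)*(x^2 - 7*x + 10) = x*(x - 2)*(x - 5)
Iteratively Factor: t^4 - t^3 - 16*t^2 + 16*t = (t + 4)*(t^3 - 5*t^2 + 4*t) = (t - 4)*(t + 4)*(t^2 - t) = t*(t - 4)*(t + 4)*(t - 1)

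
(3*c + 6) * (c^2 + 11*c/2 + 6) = 3*c^3 + 45*c^2/2 + 51*c + 36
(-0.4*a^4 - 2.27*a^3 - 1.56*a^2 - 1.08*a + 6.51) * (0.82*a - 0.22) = -0.328*a^5 - 1.7734*a^4 - 0.7798*a^3 - 0.5424*a^2 + 5.5758*a - 1.4322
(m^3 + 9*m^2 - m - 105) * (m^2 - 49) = m^5 + 9*m^4 - 50*m^3 - 546*m^2 + 49*m + 5145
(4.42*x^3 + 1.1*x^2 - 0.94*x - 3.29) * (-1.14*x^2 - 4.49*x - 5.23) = -5.0388*x^5 - 21.0998*x^4 - 26.984*x^3 + 2.2182*x^2 + 19.6883*x + 17.2067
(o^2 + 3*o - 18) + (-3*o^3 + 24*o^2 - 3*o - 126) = -3*o^3 + 25*o^2 - 144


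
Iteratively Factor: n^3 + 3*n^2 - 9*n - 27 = (n - 3)*(n^2 + 6*n + 9) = (n - 3)*(n + 3)*(n + 3)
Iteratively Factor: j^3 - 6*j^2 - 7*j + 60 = (j + 3)*(j^2 - 9*j + 20) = (j - 5)*(j + 3)*(j - 4)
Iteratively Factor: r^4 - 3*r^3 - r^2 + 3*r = (r - 1)*(r^3 - 2*r^2 - 3*r) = (r - 3)*(r - 1)*(r^2 + r) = r*(r - 3)*(r - 1)*(r + 1)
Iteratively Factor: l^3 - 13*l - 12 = (l + 1)*(l^2 - l - 12) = (l - 4)*(l + 1)*(l + 3)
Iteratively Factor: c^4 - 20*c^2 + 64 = (c - 4)*(c^3 + 4*c^2 - 4*c - 16) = (c - 4)*(c - 2)*(c^2 + 6*c + 8) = (c - 4)*(c - 2)*(c + 2)*(c + 4)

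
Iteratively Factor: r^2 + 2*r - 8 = (r + 4)*(r - 2)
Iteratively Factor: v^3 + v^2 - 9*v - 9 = (v - 3)*(v^2 + 4*v + 3) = (v - 3)*(v + 1)*(v + 3)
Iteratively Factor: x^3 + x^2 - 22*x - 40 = (x - 5)*(x^2 + 6*x + 8) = (x - 5)*(x + 4)*(x + 2)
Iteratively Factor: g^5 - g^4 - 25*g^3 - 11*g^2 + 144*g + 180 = (g + 3)*(g^4 - 4*g^3 - 13*g^2 + 28*g + 60) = (g + 2)*(g + 3)*(g^3 - 6*g^2 - g + 30) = (g - 5)*(g + 2)*(g + 3)*(g^2 - g - 6) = (g - 5)*(g + 2)^2*(g + 3)*(g - 3)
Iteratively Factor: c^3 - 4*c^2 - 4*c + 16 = (c + 2)*(c^2 - 6*c + 8) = (c - 4)*(c + 2)*(c - 2)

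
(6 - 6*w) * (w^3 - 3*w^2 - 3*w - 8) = -6*w^4 + 24*w^3 + 30*w - 48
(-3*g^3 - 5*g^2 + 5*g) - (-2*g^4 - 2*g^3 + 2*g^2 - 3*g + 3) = 2*g^4 - g^3 - 7*g^2 + 8*g - 3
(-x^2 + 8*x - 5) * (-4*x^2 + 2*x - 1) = 4*x^4 - 34*x^3 + 37*x^2 - 18*x + 5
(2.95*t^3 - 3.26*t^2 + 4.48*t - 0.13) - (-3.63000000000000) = 2.95*t^3 - 3.26*t^2 + 4.48*t + 3.5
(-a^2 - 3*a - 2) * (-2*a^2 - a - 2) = 2*a^4 + 7*a^3 + 9*a^2 + 8*a + 4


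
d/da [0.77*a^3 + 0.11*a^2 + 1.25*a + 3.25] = 2.31*a^2 + 0.22*a + 1.25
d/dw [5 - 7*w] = -7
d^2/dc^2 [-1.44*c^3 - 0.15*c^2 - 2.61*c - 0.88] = -8.64*c - 0.3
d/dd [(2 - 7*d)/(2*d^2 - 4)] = (7*d^2 - 4*d + 14)/(2*(d^4 - 4*d^2 + 4))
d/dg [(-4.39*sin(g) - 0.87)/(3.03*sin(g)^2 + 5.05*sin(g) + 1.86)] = (13.3017*sin(g)^2 + 5.2722*sin(g) - 3.7719)*cos(g)/(9.1809*sin(g)^4 + 30.603*sin(g)^3 + 36.7741*sin(g)^2 + 18.786*sin(g) + 3.4596)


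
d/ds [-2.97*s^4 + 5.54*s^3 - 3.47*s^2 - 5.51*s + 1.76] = -11.88*s^3 + 16.62*s^2 - 6.94*s - 5.51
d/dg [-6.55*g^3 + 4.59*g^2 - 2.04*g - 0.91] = -19.65*g^2 + 9.18*g - 2.04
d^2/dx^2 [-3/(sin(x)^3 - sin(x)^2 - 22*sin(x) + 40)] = 3*(9*sin(x)^6 - 11*sin(x)^5 - 52*sin(x)^4 - 278*sin(x)^3 + 770*sin(x)^2 + 988*sin(x) - 1048)/(sin(x)^3 - sin(x)^2 - 22*sin(x) + 40)^3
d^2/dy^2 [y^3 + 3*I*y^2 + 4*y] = 6*y + 6*I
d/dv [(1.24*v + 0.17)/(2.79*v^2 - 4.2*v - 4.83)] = (3.4596*v^2 - 5.208*v - (1.24*v + 0.17)*(5.58*v - 4.2) - 5.9892)/(-2.79*v^2 + 4.2*v + 4.83)^2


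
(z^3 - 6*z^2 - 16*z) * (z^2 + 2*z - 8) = z^5 - 4*z^4 - 36*z^3 + 16*z^2 + 128*z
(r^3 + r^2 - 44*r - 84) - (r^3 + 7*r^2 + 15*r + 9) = -6*r^2 - 59*r - 93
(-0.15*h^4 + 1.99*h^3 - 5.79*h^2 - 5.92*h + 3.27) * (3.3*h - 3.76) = -0.495*h^5 + 7.131*h^4 - 26.5894*h^3 + 2.2344*h^2 + 33.0502*h - 12.2952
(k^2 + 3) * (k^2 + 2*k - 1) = k^4 + 2*k^3 + 2*k^2 + 6*k - 3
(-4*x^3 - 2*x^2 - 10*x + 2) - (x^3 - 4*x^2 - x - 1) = -5*x^3 + 2*x^2 - 9*x + 3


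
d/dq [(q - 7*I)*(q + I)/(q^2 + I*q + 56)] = 7*I/(q^2 + 16*I*q - 64)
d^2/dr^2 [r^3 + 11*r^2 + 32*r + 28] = 6*r + 22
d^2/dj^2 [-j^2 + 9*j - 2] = -2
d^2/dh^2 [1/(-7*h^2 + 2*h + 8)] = 2*(-49*h^2 + 14*h + 4*(7*h - 1)^2 + 56)/(-7*h^2 + 2*h + 8)^3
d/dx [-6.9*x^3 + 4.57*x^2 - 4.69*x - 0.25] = -20.7*x^2 + 9.14*x - 4.69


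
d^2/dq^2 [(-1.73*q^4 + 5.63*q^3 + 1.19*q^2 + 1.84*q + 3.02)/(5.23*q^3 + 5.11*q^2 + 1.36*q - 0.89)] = (-1.13686837721616e-13*q^8 + 6.82121026329696e-13*q^7 - 301.564554000001*q^6 - 58.747002000001*q^5 + 1578.010902*q^4 + 1527.830896*q^3 + 679.951662*q^2 + 287.23587*q + 44.98037)/(143.055667*q^9 + 419.319957*q^8 + 521.298681*q^7 + 278.479036*q^6 - 7.15551*q^5 - 79.347291*q^4 - 22.167359*q^3 + 7.204461*q^2 + 3.231768*q - 0.704969)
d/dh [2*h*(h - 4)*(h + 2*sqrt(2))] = 6*h^2 - 16*h + 8*sqrt(2)*h - 16*sqrt(2)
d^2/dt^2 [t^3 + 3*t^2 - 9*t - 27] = 6*t + 6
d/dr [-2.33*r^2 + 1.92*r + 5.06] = 1.92 - 4.66*r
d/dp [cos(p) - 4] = -sin(p)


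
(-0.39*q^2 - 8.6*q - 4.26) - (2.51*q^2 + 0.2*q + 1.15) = -2.9*q^2 - 8.8*q - 5.41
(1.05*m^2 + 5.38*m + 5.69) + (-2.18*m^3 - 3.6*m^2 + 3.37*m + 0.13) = -2.18*m^3 - 2.55*m^2 + 8.75*m + 5.82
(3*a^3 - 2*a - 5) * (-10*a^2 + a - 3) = -30*a^5 + 3*a^4 + 11*a^3 + 48*a^2 + a + 15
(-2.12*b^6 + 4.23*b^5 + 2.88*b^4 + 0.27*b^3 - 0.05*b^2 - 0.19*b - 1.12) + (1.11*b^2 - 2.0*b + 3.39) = -2.12*b^6 + 4.23*b^5 + 2.88*b^4 + 0.27*b^3 + 1.06*b^2 - 2.19*b + 2.27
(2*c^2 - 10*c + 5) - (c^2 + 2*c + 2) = c^2 - 12*c + 3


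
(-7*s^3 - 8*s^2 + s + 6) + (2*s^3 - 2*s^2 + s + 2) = -5*s^3 - 10*s^2 + 2*s + 8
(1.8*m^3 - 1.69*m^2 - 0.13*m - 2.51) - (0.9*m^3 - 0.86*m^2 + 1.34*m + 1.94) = 0.9*m^3 - 0.83*m^2 - 1.47*m - 4.45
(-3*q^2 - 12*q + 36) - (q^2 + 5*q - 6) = -4*q^2 - 17*q + 42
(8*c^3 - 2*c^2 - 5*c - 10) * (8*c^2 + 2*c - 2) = 64*c^5 - 60*c^3 - 86*c^2 - 10*c + 20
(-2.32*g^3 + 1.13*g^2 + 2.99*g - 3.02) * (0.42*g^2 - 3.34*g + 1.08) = -0.9744*g^5 + 8.2234*g^4 - 5.024*g^3 - 10.0346*g^2 + 13.316*g - 3.2616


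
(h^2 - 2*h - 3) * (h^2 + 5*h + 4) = h^4 + 3*h^3 - 9*h^2 - 23*h - 12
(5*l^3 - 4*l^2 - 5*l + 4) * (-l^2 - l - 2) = -5*l^5 - l^4 - l^3 + 9*l^2 + 6*l - 8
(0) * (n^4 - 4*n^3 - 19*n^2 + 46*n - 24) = 0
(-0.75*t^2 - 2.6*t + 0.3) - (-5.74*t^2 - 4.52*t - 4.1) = 4.99*t^2 + 1.92*t + 4.4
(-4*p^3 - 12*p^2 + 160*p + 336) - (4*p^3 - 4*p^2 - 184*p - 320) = -8*p^3 - 8*p^2 + 344*p + 656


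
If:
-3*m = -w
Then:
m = w/3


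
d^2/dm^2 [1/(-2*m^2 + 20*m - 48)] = (m^2 - 10*m - 4*(m - 5)^2 + 24)/(m^2 - 10*m + 24)^3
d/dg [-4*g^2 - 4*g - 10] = -8*g - 4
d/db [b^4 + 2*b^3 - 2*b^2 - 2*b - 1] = 4*b^3 + 6*b^2 - 4*b - 2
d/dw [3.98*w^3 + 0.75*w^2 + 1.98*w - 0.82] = 11.94*w^2 + 1.5*w + 1.98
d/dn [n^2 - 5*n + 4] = 2*n - 5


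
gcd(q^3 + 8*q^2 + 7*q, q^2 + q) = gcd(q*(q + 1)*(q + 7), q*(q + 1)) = q^2 + q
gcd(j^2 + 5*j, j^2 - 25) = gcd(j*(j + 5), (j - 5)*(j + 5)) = j + 5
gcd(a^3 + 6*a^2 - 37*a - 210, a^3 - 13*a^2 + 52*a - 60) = a - 6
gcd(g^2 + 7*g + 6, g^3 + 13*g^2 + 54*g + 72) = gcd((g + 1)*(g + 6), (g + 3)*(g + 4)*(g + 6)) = g + 6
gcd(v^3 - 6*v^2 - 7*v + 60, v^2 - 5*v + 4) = v - 4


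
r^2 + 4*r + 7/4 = (r + 1/2)*(r + 7/2)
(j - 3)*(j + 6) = j^2 + 3*j - 18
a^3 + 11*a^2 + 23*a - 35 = (a - 1)*(a + 5)*(a + 7)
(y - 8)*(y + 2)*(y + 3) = y^3 - 3*y^2 - 34*y - 48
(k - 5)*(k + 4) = k^2 - k - 20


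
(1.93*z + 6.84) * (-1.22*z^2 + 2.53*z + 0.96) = -2.3546*z^3 - 3.4619*z^2 + 19.158*z + 6.5664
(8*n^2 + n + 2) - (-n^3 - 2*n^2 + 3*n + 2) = n^3 + 10*n^2 - 2*n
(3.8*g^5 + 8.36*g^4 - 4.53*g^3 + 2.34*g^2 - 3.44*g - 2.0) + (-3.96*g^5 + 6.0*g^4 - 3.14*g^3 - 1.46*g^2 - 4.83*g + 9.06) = -0.16*g^5 + 14.36*g^4 - 7.67*g^3 + 0.88*g^2 - 8.27*g + 7.06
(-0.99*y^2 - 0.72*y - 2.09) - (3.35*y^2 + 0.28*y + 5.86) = -4.34*y^2 - 1.0*y - 7.95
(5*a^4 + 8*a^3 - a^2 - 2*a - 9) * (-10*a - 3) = -50*a^5 - 95*a^4 - 14*a^3 + 23*a^2 + 96*a + 27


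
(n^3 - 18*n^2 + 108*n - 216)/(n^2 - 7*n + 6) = (n^2 - 12*n + 36)/(n - 1)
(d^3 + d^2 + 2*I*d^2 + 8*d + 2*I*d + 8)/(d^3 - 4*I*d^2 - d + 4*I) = (d^2 + 2*I*d + 8)/(d^2 - d*(1 + 4*I) + 4*I)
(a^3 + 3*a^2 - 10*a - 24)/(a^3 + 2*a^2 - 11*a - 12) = (a + 2)/(a + 1)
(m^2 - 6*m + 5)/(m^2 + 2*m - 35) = (m - 1)/(m + 7)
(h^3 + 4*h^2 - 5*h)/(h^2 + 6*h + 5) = h*(h - 1)/(h + 1)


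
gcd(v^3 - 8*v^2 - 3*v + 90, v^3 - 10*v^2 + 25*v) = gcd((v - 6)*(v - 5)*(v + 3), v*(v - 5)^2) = v - 5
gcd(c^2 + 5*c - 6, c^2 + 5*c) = 1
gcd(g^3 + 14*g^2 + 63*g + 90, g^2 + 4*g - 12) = g + 6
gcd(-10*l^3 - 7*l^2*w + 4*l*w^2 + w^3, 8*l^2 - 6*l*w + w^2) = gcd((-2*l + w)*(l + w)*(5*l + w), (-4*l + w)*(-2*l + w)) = -2*l + w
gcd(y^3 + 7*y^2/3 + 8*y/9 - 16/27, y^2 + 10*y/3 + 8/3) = y + 4/3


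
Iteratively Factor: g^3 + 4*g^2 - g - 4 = (g - 1)*(g^2 + 5*g + 4) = (g - 1)*(g + 1)*(g + 4)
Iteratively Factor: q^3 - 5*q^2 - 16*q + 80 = (q - 4)*(q^2 - q - 20) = (q - 5)*(q - 4)*(q + 4)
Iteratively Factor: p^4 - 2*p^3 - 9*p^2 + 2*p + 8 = (p - 1)*(p^3 - p^2 - 10*p - 8) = (p - 1)*(p + 2)*(p^2 - 3*p - 4) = (p - 4)*(p - 1)*(p + 2)*(p + 1)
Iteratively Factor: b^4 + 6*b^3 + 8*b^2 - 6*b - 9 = (b + 3)*(b^3 + 3*b^2 - b - 3) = (b - 1)*(b + 3)*(b^2 + 4*b + 3) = (b - 1)*(b + 1)*(b + 3)*(b + 3)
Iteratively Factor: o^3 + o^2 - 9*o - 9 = (o - 3)*(o^2 + 4*o + 3) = (o - 3)*(o + 3)*(o + 1)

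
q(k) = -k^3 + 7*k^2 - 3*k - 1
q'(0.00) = -3.00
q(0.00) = -1.00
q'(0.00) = -3.00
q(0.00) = -1.00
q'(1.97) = 12.94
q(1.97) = 12.61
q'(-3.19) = -78.19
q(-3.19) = 112.26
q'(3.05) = 11.79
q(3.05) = 26.59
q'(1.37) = 10.55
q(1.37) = 5.46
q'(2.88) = 12.44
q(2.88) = 24.53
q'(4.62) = -2.35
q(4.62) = 35.94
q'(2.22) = 13.29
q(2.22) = 15.90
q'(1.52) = 11.35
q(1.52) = 7.10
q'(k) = -3*k^2 + 14*k - 3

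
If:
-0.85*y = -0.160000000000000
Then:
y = 0.19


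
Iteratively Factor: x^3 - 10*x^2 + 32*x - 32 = (x - 4)*(x^2 - 6*x + 8) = (x - 4)^2*(x - 2)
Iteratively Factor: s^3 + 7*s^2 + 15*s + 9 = (s + 1)*(s^2 + 6*s + 9) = (s + 1)*(s + 3)*(s + 3)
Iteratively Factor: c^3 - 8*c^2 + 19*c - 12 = (c - 3)*(c^2 - 5*c + 4) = (c - 4)*(c - 3)*(c - 1)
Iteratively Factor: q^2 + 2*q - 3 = (q + 3)*(q - 1)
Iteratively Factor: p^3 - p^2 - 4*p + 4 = (p - 1)*(p^2 - 4) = (p - 2)*(p - 1)*(p + 2)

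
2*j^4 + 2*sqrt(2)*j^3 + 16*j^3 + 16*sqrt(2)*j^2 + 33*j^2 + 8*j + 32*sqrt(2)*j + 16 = (j + 4)^2*(sqrt(2)*j + 1)^2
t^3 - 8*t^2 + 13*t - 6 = (t - 6)*(t - 1)^2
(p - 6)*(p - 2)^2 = p^3 - 10*p^2 + 28*p - 24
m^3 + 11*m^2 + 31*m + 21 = (m + 1)*(m + 3)*(m + 7)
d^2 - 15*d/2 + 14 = (d - 4)*(d - 7/2)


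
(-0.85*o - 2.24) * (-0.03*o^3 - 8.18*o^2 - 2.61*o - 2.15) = 0.0255*o^4 + 7.0202*o^3 + 20.5417*o^2 + 7.6739*o + 4.816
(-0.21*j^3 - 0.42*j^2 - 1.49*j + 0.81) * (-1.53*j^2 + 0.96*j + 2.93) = 0.3213*j^5 + 0.441*j^4 + 1.2612*j^3 - 3.9003*j^2 - 3.5881*j + 2.3733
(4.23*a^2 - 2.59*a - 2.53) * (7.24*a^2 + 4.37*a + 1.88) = 30.6252*a^4 - 0.266499999999997*a^3 - 21.6831*a^2 - 15.9253*a - 4.7564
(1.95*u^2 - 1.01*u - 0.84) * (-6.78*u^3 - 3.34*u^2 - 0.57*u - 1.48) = -13.221*u^5 + 0.3348*u^4 + 7.9571*u^3 + 0.4953*u^2 + 1.9736*u + 1.2432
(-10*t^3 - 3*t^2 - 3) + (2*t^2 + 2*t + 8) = -10*t^3 - t^2 + 2*t + 5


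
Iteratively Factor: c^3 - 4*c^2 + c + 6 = (c - 2)*(c^2 - 2*c - 3) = (c - 3)*(c - 2)*(c + 1)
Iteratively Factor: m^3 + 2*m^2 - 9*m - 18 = (m + 2)*(m^2 - 9) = (m + 2)*(m + 3)*(m - 3)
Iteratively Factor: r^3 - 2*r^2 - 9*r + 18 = (r - 2)*(r^2 - 9) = (r - 2)*(r + 3)*(r - 3)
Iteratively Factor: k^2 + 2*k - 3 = (k - 1)*(k + 3)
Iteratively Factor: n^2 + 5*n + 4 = (n + 4)*(n + 1)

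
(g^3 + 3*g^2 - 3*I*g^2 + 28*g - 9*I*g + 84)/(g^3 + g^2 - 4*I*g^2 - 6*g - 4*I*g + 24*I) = (g^2 - 3*I*g + 28)/(g^2 + g*(-2 - 4*I) + 8*I)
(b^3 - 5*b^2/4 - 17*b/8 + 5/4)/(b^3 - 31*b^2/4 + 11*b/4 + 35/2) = (b - 1/2)/(b - 7)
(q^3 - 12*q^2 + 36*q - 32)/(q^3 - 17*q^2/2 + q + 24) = 2*(q - 2)/(2*q + 3)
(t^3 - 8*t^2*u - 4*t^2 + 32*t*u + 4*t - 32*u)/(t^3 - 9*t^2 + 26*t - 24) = (t^2 - 8*t*u - 2*t + 16*u)/(t^2 - 7*t + 12)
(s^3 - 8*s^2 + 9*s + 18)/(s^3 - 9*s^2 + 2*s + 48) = (s^2 - 5*s - 6)/(s^2 - 6*s - 16)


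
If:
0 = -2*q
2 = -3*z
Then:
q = 0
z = -2/3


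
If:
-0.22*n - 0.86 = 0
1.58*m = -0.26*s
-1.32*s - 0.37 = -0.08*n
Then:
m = 0.09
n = -3.91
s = -0.52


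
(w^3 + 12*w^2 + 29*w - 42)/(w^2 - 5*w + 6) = (w^3 + 12*w^2 + 29*w - 42)/(w^2 - 5*w + 6)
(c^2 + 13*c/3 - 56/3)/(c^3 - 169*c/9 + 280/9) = 3*(c + 7)/(3*c^2 + 8*c - 35)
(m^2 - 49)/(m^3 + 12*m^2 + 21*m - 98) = (m - 7)/(m^2 + 5*m - 14)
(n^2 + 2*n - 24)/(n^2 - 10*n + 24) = (n + 6)/(n - 6)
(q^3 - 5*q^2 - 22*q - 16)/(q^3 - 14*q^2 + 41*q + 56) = (q + 2)/(q - 7)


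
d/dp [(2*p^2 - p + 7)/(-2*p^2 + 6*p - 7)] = 5*(2*p^2 - 7)/(4*p^4 - 24*p^3 + 64*p^2 - 84*p + 49)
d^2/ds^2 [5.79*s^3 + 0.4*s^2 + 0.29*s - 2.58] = 34.74*s + 0.8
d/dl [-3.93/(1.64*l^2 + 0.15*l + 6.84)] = (12.8904*l + 0.5895)/(1.64*l^2 + 0.15*l + 6.84)^2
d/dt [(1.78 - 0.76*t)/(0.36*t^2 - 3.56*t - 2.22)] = (0.2736*t^2 - 1.2816*t + 8.024)/(0.1296*t^4 - 2.5632*t^3 + 11.0752*t^2 + 15.8064*t + 4.9284)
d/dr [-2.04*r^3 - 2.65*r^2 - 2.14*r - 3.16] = -6.12*r^2 - 5.3*r - 2.14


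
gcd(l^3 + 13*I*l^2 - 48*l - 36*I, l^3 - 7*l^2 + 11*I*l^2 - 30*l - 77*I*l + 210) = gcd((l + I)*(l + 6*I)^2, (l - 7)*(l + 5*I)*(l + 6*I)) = l + 6*I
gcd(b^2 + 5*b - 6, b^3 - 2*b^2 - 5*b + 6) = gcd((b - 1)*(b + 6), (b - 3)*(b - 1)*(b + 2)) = b - 1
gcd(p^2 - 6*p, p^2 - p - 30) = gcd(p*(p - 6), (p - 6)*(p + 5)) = p - 6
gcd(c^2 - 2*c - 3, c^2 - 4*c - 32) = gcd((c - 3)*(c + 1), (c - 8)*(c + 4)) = 1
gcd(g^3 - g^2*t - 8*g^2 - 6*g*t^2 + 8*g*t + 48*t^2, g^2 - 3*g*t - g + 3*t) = -g + 3*t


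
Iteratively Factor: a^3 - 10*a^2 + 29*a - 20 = (a - 5)*(a^2 - 5*a + 4) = (a - 5)*(a - 1)*(a - 4)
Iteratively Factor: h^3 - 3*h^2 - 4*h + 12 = (h - 2)*(h^2 - h - 6) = (h - 3)*(h - 2)*(h + 2)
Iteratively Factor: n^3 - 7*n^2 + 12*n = (n - 3)*(n^2 - 4*n) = n*(n - 3)*(n - 4)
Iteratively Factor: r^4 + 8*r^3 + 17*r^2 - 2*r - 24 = (r + 4)*(r^3 + 4*r^2 + r - 6) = (r + 2)*(r + 4)*(r^2 + 2*r - 3) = (r - 1)*(r + 2)*(r + 4)*(r + 3)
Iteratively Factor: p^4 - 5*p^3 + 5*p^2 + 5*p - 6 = (p - 3)*(p^3 - 2*p^2 - p + 2) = (p - 3)*(p - 2)*(p^2 - 1) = (p - 3)*(p - 2)*(p + 1)*(p - 1)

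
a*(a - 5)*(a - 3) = a^3 - 8*a^2 + 15*a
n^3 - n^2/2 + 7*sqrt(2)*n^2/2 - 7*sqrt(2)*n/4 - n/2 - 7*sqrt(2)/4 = (n - 1)*(n + 1/2)*(n + 7*sqrt(2)/2)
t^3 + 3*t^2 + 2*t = t*(t + 1)*(t + 2)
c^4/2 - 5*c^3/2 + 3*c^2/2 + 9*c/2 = c*(c/2 + 1/2)*(c - 3)^2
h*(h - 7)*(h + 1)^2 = h^4 - 5*h^3 - 13*h^2 - 7*h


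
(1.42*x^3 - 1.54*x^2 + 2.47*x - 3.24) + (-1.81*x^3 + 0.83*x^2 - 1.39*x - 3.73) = -0.39*x^3 - 0.71*x^2 + 1.08*x - 6.97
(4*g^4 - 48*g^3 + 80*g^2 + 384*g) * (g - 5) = 4*g^5 - 68*g^4 + 320*g^3 - 16*g^2 - 1920*g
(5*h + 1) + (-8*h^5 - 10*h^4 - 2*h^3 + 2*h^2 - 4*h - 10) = -8*h^5 - 10*h^4 - 2*h^3 + 2*h^2 + h - 9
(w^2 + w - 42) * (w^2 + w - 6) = w^4 + 2*w^3 - 47*w^2 - 48*w + 252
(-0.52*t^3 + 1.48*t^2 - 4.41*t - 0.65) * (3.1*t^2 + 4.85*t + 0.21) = -1.612*t^5 + 2.066*t^4 - 6.6022*t^3 - 23.0927*t^2 - 4.0786*t - 0.1365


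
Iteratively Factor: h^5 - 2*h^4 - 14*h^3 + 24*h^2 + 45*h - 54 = (h - 1)*(h^4 - h^3 - 15*h^2 + 9*h + 54) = (h - 1)*(h + 2)*(h^3 - 3*h^2 - 9*h + 27) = (h - 1)*(h + 2)*(h + 3)*(h^2 - 6*h + 9) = (h - 3)*(h - 1)*(h + 2)*(h + 3)*(h - 3)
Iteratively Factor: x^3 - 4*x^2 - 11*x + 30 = (x - 5)*(x^2 + x - 6) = (x - 5)*(x + 3)*(x - 2)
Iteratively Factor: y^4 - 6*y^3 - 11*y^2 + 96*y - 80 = (y - 1)*(y^3 - 5*y^2 - 16*y + 80) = (y - 4)*(y - 1)*(y^2 - y - 20) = (y - 4)*(y - 1)*(y + 4)*(y - 5)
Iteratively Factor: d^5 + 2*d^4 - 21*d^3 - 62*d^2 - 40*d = (d + 1)*(d^4 + d^3 - 22*d^2 - 40*d) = (d + 1)*(d + 4)*(d^3 - 3*d^2 - 10*d) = (d + 1)*(d + 2)*(d + 4)*(d^2 - 5*d) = (d - 5)*(d + 1)*(d + 2)*(d + 4)*(d)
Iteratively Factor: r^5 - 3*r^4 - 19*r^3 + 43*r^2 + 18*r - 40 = (r - 1)*(r^4 - 2*r^3 - 21*r^2 + 22*r + 40) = (r - 1)*(r + 4)*(r^3 - 6*r^2 + 3*r + 10) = (r - 2)*(r - 1)*(r + 4)*(r^2 - 4*r - 5) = (r - 2)*(r - 1)*(r + 1)*(r + 4)*(r - 5)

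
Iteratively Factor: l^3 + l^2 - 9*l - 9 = (l + 1)*(l^2 - 9) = (l - 3)*(l + 1)*(l + 3)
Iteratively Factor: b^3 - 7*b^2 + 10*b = (b)*(b^2 - 7*b + 10) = b*(b - 2)*(b - 5)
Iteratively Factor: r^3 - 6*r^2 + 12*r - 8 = (r - 2)*(r^2 - 4*r + 4) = (r - 2)^2*(r - 2)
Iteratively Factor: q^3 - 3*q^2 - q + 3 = (q - 3)*(q^2 - 1) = (q - 3)*(q - 1)*(q + 1)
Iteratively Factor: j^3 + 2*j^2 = (j + 2)*(j^2) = j*(j + 2)*(j)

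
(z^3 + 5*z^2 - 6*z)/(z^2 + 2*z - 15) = z*(z^2 + 5*z - 6)/(z^2 + 2*z - 15)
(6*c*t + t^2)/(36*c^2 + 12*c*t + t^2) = t/(6*c + t)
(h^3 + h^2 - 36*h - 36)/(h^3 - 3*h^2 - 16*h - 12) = (h + 6)/(h + 2)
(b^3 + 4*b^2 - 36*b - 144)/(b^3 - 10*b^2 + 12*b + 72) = (b^2 + 10*b + 24)/(b^2 - 4*b - 12)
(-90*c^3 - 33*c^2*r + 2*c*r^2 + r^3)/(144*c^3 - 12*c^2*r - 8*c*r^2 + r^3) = (15*c^2 + 8*c*r + r^2)/(-24*c^2 - 2*c*r + r^2)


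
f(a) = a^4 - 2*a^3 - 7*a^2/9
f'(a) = 4*a^3 - 6*a^2 - 14*a/9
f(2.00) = -3.11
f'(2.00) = 4.89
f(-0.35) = 0.01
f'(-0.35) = -0.36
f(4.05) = 123.42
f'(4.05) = 161.01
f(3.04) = 22.03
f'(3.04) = 52.20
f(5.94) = 798.32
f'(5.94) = 617.40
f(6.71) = 1387.93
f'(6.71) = 927.86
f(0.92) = -1.50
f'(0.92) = -3.39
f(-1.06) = 2.77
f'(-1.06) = -9.86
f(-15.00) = 57200.00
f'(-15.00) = -14826.67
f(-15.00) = 57200.00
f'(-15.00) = -14826.67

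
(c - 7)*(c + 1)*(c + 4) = c^3 - 2*c^2 - 31*c - 28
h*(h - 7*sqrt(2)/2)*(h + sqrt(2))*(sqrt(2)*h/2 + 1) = sqrt(2)*h^4/2 - 3*h^3/2 - 6*sqrt(2)*h^2 - 7*h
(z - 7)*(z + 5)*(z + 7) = z^3 + 5*z^2 - 49*z - 245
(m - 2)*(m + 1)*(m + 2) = m^3 + m^2 - 4*m - 4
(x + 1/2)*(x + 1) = x^2 + 3*x/2 + 1/2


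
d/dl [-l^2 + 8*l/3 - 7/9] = 8/3 - 2*l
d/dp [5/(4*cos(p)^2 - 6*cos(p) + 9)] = 10*(4*cos(p) - 3)*sin(p)/(4*cos(p)^2 - 6*cos(p) + 9)^2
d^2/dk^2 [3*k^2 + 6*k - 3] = 6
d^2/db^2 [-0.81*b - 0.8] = 0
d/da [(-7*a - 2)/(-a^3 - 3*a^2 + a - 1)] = (7*a^3 + 21*a^2 - 7*a - (7*a + 2)*(3*a^2 + 6*a - 1) + 7)/(a^3 + 3*a^2 - a + 1)^2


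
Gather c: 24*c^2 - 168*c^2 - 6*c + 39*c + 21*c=-144*c^2 + 54*c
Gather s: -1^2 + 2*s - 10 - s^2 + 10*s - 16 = -s^2 + 12*s - 27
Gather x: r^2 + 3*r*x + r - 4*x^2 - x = r^2 + r - 4*x^2 + x*(3*r - 1)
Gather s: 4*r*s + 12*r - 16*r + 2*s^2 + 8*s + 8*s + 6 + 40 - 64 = -4*r + 2*s^2 + s*(4*r + 16) - 18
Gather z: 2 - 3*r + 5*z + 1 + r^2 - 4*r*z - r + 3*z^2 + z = r^2 - 4*r + 3*z^2 + z*(6 - 4*r) + 3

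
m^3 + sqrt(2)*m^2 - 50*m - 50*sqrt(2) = (m - 5*sqrt(2))*(m + sqrt(2))*(m + 5*sqrt(2))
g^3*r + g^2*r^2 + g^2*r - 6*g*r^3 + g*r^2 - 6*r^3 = (g - 2*r)*(g + 3*r)*(g*r + r)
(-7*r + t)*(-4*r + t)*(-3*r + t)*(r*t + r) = -84*r^4*t - 84*r^4 + 61*r^3*t^2 + 61*r^3*t - 14*r^2*t^3 - 14*r^2*t^2 + r*t^4 + r*t^3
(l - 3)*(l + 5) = l^2 + 2*l - 15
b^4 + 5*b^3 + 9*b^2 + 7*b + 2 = (b + 1)^3*(b + 2)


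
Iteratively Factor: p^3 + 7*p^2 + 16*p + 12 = (p + 3)*(p^2 + 4*p + 4) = (p + 2)*(p + 3)*(p + 2)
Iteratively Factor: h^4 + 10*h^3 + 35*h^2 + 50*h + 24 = (h + 4)*(h^3 + 6*h^2 + 11*h + 6) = (h + 2)*(h + 4)*(h^2 + 4*h + 3) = (h + 2)*(h + 3)*(h + 4)*(h + 1)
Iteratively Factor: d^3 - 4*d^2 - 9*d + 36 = (d - 4)*(d^2 - 9) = (d - 4)*(d - 3)*(d + 3)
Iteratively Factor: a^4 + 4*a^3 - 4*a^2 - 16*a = (a - 2)*(a^3 + 6*a^2 + 8*a) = a*(a - 2)*(a^2 + 6*a + 8) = a*(a - 2)*(a + 4)*(a + 2)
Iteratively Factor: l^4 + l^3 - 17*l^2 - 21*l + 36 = (l + 3)*(l^3 - 2*l^2 - 11*l + 12) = (l - 4)*(l + 3)*(l^2 + 2*l - 3) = (l - 4)*(l - 1)*(l + 3)*(l + 3)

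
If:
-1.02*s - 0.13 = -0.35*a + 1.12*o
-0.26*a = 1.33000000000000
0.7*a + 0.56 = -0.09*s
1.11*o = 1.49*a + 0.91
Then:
No Solution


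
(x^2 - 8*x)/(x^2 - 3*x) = (x - 8)/(x - 3)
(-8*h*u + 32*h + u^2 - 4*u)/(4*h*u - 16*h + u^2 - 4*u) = (-8*h + u)/(4*h + u)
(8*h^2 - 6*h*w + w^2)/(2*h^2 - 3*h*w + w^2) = (-4*h + w)/(-h + w)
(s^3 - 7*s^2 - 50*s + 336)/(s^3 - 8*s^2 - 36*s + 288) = (s + 7)/(s + 6)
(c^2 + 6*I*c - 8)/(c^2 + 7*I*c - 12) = (c + 2*I)/(c + 3*I)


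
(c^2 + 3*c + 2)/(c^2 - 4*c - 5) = (c + 2)/(c - 5)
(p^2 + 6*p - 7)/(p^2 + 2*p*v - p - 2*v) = (p + 7)/(p + 2*v)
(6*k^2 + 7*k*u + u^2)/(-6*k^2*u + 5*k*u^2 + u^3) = (k + u)/(u*(-k + u))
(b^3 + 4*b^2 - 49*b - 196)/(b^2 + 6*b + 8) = (b^2 - 49)/(b + 2)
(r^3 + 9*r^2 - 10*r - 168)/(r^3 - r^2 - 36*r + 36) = (r^2 + 3*r - 28)/(r^2 - 7*r + 6)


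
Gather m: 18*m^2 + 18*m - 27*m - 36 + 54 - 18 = 18*m^2 - 9*m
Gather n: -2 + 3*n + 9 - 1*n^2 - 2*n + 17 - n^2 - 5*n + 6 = -2*n^2 - 4*n + 30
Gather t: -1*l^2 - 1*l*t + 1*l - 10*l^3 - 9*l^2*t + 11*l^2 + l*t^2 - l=-10*l^3 + 10*l^2 + l*t^2 + t*(-9*l^2 - l)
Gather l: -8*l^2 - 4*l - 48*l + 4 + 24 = -8*l^2 - 52*l + 28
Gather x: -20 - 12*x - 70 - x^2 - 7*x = -x^2 - 19*x - 90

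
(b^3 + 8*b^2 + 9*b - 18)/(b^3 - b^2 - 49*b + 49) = (b^2 + 9*b + 18)/(b^2 - 49)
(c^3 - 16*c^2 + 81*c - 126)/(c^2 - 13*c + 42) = c - 3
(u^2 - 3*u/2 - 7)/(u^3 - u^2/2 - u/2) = (-2*u^2 + 3*u + 14)/(u*(-2*u^2 + u + 1))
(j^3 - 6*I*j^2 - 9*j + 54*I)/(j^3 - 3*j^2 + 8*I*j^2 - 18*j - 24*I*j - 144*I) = (j^2 + j*(-3 - 6*I) + 18*I)/(j^2 + j*(-6 + 8*I) - 48*I)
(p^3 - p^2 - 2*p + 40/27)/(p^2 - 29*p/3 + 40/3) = (9*p^2 + 6*p - 8)/(9*(p - 8))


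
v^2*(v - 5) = v^3 - 5*v^2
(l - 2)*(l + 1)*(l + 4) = l^3 + 3*l^2 - 6*l - 8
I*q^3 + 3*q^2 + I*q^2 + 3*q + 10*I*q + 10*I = (q - 5*I)*(q + 2*I)*(I*q + I)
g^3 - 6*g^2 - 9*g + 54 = (g - 6)*(g - 3)*(g + 3)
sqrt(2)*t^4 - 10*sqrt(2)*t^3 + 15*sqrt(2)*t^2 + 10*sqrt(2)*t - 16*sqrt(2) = (t - 8)*(t - 2)*(t - 1)*(sqrt(2)*t + sqrt(2))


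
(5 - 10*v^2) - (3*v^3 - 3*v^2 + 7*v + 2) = -3*v^3 - 7*v^2 - 7*v + 3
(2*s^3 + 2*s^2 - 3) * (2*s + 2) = 4*s^4 + 8*s^3 + 4*s^2 - 6*s - 6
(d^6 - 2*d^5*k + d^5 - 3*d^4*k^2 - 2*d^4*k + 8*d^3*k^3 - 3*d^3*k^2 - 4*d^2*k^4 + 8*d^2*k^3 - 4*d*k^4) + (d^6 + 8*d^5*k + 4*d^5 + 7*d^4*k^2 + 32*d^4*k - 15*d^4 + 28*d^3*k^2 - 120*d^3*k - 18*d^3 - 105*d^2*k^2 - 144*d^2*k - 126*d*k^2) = 2*d^6 + 6*d^5*k + 5*d^5 + 4*d^4*k^2 + 30*d^4*k - 15*d^4 + 8*d^3*k^3 + 25*d^3*k^2 - 120*d^3*k - 18*d^3 - 4*d^2*k^4 + 8*d^2*k^3 - 105*d^2*k^2 - 144*d^2*k - 4*d*k^4 - 126*d*k^2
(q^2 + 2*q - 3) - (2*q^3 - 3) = -2*q^3 + q^2 + 2*q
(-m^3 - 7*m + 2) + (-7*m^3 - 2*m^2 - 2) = -8*m^3 - 2*m^2 - 7*m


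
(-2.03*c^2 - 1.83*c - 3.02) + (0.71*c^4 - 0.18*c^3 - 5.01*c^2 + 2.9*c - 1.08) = 0.71*c^4 - 0.18*c^3 - 7.04*c^2 + 1.07*c - 4.1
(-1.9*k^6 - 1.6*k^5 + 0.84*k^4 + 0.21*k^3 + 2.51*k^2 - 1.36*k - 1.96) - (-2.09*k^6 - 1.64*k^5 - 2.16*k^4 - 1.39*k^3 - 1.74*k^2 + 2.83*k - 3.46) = 0.19*k^6 + 0.0399999999999998*k^5 + 3.0*k^4 + 1.6*k^3 + 4.25*k^2 - 4.19*k + 1.5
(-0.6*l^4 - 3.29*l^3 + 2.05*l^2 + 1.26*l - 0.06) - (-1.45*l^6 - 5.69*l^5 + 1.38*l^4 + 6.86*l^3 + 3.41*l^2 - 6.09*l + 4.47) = 1.45*l^6 + 5.69*l^5 - 1.98*l^4 - 10.15*l^3 - 1.36*l^2 + 7.35*l - 4.53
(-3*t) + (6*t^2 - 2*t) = 6*t^2 - 5*t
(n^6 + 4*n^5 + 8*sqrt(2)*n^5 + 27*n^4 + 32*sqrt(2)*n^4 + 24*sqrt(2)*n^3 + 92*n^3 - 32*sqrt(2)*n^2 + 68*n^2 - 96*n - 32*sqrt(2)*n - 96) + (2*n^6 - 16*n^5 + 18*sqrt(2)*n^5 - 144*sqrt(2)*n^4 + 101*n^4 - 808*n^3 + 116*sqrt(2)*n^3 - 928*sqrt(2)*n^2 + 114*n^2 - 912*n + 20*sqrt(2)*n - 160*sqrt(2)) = 3*n^6 - 12*n^5 + 26*sqrt(2)*n^5 - 112*sqrt(2)*n^4 + 128*n^4 - 716*n^3 + 140*sqrt(2)*n^3 - 960*sqrt(2)*n^2 + 182*n^2 - 1008*n - 12*sqrt(2)*n - 160*sqrt(2) - 96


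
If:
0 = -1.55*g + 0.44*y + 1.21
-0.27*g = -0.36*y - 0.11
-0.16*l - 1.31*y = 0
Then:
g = 0.88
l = -2.91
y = 0.36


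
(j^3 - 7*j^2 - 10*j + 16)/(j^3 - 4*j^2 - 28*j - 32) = (j - 1)/(j + 2)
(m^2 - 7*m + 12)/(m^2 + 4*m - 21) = (m - 4)/(m + 7)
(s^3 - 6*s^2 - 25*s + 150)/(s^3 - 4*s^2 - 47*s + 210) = (s + 5)/(s + 7)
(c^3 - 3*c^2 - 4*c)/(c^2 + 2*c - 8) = c*(c^2 - 3*c - 4)/(c^2 + 2*c - 8)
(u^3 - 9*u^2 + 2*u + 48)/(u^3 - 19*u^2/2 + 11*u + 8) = 2*(u^2 - u - 6)/(2*u^2 - 3*u - 2)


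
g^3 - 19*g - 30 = (g - 5)*(g + 2)*(g + 3)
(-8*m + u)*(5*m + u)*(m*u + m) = -40*m^3*u - 40*m^3 - 3*m^2*u^2 - 3*m^2*u + m*u^3 + m*u^2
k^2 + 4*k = k*(k + 4)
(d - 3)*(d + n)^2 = d^3 + 2*d^2*n - 3*d^2 + d*n^2 - 6*d*n - 3*n^2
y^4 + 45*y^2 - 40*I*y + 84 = (y - 6*I)*(y - 2*I)*(y + I)*(y + 7*I)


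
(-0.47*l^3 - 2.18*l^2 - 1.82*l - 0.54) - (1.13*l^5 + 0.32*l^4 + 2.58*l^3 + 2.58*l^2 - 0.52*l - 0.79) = -1.13*l^5 - 0.32*l^4 - 3.05*l^3 - 4.76*l^2 - 1.3*l + 0.25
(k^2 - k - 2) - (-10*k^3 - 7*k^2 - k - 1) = 10*k^3 + 8*k^2 - 1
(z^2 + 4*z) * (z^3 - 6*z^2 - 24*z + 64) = z^5 - 2*z^4 - 48*z^3 - 32*z^2 + 256*z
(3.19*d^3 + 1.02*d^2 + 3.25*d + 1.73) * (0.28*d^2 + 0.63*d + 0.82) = 0.8932*d^5 + 2.2953*d^4 + 4.1684*d^3 + 3.3683*d^2 + 3.7549*d + 1.4186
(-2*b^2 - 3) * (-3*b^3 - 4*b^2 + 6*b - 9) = 6*b^5 + 8*b^4 - 3*b^3 + 30*b^2 - 18*b + 27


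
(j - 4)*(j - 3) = j^2 - 7*j + 12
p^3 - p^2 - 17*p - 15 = (p - 5)*(p + 1)*(p + 3)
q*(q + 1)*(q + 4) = q^3 + 5*q^2 + 4*q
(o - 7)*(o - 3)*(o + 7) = o^3 - 3*o^2 - 49*o + 147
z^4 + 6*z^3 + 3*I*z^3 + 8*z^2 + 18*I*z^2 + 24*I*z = z*(z + 2)*(z + 4)*(z + 3*I)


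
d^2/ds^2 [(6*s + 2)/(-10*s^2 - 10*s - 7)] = 40*(-10*(2*s + 1)^2*(3*s + 1) + (9*s + 4)*(10*s^2 + 10*s + 7))/(10*s^2 + 10*s + 7)^3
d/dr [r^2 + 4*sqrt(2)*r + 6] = 2*r + 4*sqrt(2)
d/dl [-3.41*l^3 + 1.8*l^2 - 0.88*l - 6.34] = -10.23*l^2 + 3.6*l - 0.88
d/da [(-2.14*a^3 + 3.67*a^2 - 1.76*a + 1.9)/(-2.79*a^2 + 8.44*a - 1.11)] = (5.9706*a^4 - 36.1232*a^3 + 33.1906*a^2 + 2.4546*a - 14.0824)/(7.7841*a^4 - 47.0952*a^3 + 77.4274*a^2 - 18.7368*a + 1.2321)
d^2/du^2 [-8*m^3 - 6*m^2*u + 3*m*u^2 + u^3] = 6*m + 6*u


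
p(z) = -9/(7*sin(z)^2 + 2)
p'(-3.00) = 3.85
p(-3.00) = -4.21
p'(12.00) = -3.54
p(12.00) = -2.24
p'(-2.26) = 1.62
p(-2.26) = -1.46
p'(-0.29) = -5.22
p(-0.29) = -3.50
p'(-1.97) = 0.72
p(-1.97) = -1.13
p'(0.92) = 1.47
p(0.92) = -1.40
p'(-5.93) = 5.08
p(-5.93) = -3.17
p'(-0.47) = -4.31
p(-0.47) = -2.62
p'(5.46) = -1.89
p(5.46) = -1.56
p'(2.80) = -5.13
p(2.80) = -3.23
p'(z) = 126*sin(z)*cos(z)/(7*sin(z)^2 + 2)^2 = 252*sin(2*z)/(11 - 7*cos(2*z))^2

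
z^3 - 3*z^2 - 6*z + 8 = (z - 4)*(z - 1)*(z + 2)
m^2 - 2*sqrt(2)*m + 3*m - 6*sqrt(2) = (m + 3)*(m - 2*sqrt(2))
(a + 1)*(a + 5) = a^2 + 6*a + 5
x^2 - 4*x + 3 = (x - 3)*(x - 1)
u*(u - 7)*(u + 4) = u^3 - 3*u^2 - 28*u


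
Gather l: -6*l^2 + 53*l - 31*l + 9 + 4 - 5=-6*l^2 + 22*l + 8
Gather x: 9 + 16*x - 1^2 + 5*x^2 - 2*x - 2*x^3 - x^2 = -2*x^3 + 4*x^2 + 14*x + 8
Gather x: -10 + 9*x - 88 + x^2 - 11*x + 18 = x^2 - 2*x - 80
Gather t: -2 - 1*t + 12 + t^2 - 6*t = t^2 - 7*t + 10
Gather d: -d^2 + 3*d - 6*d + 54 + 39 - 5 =-d^2 - 3*d + 88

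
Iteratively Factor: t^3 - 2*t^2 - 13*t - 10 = (t + 1)*(t^2 - 3*t - 10) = (t + 1)*(t + 2)*(t - 5)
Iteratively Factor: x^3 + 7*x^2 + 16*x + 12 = (x + 2)*(x^2 + 5*x + 6) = (x + 2)^2*(x + 3)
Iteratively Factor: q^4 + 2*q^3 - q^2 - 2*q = (q - 1)*(q^3 + 3*q^2 + 2*q) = q*(q - 1)*(q^2 + 3*q + 2) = q*(q - 1)*(q + 2)*(q + 1)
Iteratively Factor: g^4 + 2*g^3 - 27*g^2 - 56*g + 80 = (g + 4)*(g^3 - 2*g^2 - 19*g + 20) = (g - 1)*(g + 4)*(g^2 - g - 20) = (g - 1)*(g + 4)^2*(g - 5)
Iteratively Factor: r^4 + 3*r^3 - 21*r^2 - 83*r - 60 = (r + 4)*(r^3 - r^2 - 17*r - 15) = (r - 5)*(r + 4)*(r^2 + 4*r + 3) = (r - 5)*(r + 1)*(r + 4)*(r + 3)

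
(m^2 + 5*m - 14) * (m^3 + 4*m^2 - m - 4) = m^5 + 9*m^4 + 5*m^3 - 65*m^2 - 6*m + 56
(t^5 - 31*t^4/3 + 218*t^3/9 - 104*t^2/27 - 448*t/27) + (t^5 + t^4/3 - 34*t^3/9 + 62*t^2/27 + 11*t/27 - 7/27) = 2*t^5 - 10*t^4 + 184*t^3/9 - 14*t^2/9 - 437*t/27 - 7/27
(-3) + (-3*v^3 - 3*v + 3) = -3*v^3 - 3*v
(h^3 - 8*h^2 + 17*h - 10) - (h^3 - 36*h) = -8*h^2 + 53*h - 10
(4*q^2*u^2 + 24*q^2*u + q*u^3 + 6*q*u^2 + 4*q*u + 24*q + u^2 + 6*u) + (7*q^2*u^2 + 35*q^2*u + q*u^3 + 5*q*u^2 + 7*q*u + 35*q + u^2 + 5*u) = 11*q^2*u^2 + 59*q^2*u + 2*q*u^3 + 11*q*u^2 + 11*q*u + 59*q + 2*u^2 + 11*u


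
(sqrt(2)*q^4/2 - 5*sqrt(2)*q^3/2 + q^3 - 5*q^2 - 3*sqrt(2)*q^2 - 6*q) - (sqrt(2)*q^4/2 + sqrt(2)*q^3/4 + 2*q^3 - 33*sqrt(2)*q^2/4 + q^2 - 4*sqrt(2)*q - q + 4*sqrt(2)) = -11*sqrt(2)*q^3/4 - q^3 - 6*q^2 + 21*sqrt(2)*q^2/4 - 5*q + 4*sqrt(2)*q - 4*sqrt(2)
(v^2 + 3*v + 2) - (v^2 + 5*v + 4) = -2*v - 2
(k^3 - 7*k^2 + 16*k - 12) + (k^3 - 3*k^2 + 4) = 2*k^3 - 10*k^2 + 16*k - 8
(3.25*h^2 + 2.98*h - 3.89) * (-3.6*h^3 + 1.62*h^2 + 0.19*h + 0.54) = -11.7*h^5 - 5.463*h^4 + 19.4491*h^3 - 3.9806*h^2 + 0.8701*h - 2.1006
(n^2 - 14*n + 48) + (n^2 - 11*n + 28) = 2*n^2 - 25*n + 76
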